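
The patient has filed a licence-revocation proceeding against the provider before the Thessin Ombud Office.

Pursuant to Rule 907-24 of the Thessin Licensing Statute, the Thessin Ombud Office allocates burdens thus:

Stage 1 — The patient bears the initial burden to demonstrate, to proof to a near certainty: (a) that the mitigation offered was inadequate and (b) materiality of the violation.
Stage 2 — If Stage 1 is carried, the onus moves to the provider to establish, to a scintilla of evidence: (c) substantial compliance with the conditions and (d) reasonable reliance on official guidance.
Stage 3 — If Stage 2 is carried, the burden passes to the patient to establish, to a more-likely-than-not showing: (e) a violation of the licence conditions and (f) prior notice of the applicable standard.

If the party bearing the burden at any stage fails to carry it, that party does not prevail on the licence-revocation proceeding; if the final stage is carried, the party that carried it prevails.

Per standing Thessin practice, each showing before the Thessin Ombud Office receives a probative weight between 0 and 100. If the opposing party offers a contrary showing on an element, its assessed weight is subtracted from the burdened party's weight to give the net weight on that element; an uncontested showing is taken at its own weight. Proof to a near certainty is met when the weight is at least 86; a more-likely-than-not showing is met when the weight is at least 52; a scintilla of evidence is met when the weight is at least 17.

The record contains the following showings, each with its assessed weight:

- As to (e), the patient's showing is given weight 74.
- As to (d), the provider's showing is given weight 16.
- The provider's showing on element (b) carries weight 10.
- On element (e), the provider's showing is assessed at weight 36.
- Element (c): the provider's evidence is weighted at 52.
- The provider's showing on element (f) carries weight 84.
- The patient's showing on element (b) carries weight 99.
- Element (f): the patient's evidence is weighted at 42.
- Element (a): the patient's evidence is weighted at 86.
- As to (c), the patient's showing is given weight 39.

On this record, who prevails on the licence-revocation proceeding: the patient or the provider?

patient

Stage 1 — burden on patient; standard: proof to a near certainty (weight is at least 86).
    (a): 86 ≥ 86 [met]
    (b): 99 − 10 = 89 ≥ 86 [met]
  All elements met. The burden passes to the provider.
Stage 2 — burden on provider; standard: a scintilla of evidence (weight is at least 17).
    (c): 52 − 39 = 13 < 17 [not met]
    (d): 16 < 17 [not met]
  The provider does not carry Stage 2.
The analysis ends at Stage 2; the patient prevails.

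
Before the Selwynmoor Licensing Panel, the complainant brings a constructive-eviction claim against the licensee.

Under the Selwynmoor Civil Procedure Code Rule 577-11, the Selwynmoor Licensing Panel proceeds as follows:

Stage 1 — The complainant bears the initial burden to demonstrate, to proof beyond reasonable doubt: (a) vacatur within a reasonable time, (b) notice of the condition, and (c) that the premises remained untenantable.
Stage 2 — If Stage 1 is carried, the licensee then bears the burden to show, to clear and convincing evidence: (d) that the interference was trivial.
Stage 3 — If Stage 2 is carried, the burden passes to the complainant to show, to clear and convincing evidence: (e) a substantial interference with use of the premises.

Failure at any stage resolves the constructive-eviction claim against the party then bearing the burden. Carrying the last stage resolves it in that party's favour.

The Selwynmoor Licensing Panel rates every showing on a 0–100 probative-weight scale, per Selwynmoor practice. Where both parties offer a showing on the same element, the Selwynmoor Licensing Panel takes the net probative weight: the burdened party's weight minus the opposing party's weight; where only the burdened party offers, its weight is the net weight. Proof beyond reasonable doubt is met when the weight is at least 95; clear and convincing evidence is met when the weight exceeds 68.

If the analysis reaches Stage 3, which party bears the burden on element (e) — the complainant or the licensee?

Stage 3's rule assigns the burden to the complainant (to clear and convincing evidence).

complainant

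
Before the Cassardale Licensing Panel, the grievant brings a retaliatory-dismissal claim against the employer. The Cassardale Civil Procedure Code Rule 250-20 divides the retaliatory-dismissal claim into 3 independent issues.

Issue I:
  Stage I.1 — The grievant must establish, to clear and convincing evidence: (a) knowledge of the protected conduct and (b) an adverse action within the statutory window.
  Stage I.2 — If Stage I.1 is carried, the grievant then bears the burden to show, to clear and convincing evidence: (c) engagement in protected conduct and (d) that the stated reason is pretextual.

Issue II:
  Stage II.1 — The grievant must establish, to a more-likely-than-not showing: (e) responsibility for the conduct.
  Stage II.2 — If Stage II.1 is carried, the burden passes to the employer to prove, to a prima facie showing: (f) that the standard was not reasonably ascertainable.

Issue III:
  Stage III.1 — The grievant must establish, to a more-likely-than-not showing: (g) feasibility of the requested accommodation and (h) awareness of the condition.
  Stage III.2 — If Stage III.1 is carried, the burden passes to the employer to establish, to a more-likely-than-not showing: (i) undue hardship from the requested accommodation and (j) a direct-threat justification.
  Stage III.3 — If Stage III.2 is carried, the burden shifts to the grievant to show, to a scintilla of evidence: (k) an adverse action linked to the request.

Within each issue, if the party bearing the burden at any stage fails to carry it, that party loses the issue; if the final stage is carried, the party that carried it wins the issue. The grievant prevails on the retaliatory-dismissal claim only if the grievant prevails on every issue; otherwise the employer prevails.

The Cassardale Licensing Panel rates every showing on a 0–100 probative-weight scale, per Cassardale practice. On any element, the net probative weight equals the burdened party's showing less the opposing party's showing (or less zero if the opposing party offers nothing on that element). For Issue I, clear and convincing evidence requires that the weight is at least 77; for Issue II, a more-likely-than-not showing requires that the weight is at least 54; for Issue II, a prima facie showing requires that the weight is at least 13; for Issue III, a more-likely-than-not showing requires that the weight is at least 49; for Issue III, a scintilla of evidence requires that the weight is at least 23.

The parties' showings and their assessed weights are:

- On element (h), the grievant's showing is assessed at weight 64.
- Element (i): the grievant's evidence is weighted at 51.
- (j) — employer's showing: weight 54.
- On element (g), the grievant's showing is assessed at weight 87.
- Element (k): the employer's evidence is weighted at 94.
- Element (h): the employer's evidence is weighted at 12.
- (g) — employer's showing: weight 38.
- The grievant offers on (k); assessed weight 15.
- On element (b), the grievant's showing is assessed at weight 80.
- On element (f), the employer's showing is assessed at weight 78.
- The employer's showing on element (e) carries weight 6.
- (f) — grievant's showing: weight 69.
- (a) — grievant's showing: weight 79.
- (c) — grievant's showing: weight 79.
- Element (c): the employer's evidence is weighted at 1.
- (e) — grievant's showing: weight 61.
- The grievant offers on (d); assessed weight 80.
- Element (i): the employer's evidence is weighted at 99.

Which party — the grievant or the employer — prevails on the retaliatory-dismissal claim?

— Issue I —
Stage I.1 — burden on grievant; standard: clear and convincing evidence (weight is at least 77).
    (a): 79 ≥ 77 [met]
    (b): 80 ≥ 77 [met]
  Stage I.1 is satisfied; the grievant continues to bear the burden.
Stage I.2 — burden on grievant; standard: clear and convincing evidence (weight is at least 77).
    (c): 79 − 1 = 78 ≥ 77 [met]
    (d): 80 ≥ 77 [met]
  Stage I.2 carried; the final stage is satisfied.
Every stage carried; the grievant prevails on this issue.
— Issue II —
At Stage II.1 the grievant must meet a more-likely-than-not showing (weight is at least 54): on (e) the weight is 61 less the opposing 6 gives net 55, which does reach 54, so (e) meets the standard.
  The grievant carries Stage II.1; the employer now bears the burden.
At Stage II.2 the employer must meet a prima facie showing (weight is at least 13): on (f) the weight is 78 less the opposing 69 gives net 9, which does not reach 13, so (f) does not meet the standard.
  Stage II.2 not carried; the employer fails its burden.
The analysis ends at Stage II.2; the grievant prevails on this issue.
— Issue III —
Stage III.1 (grievant, a more-likely-than-not showing, weight is at least 49): (g) net 87−38=49 ≥ 49 — meets; (h) net 64−12=52 ≥ 49 — meets.
  All elements met. The burden passes to the employer.
Stage III.2 (employer, a more-likely-than-not showing, weight is at least 49): (i) net 99−51=48 < 49 — fails; (j) 54 ≥ 49 — meets.
  The employer does not carry Stage III.2.
So the grievant prevails on this issue.
Per-issue: Issue I → grievant; Issue II → grievant; Issue III → grievant. The grievant must prevail on every issue; overall, the grievant prevails.

grievant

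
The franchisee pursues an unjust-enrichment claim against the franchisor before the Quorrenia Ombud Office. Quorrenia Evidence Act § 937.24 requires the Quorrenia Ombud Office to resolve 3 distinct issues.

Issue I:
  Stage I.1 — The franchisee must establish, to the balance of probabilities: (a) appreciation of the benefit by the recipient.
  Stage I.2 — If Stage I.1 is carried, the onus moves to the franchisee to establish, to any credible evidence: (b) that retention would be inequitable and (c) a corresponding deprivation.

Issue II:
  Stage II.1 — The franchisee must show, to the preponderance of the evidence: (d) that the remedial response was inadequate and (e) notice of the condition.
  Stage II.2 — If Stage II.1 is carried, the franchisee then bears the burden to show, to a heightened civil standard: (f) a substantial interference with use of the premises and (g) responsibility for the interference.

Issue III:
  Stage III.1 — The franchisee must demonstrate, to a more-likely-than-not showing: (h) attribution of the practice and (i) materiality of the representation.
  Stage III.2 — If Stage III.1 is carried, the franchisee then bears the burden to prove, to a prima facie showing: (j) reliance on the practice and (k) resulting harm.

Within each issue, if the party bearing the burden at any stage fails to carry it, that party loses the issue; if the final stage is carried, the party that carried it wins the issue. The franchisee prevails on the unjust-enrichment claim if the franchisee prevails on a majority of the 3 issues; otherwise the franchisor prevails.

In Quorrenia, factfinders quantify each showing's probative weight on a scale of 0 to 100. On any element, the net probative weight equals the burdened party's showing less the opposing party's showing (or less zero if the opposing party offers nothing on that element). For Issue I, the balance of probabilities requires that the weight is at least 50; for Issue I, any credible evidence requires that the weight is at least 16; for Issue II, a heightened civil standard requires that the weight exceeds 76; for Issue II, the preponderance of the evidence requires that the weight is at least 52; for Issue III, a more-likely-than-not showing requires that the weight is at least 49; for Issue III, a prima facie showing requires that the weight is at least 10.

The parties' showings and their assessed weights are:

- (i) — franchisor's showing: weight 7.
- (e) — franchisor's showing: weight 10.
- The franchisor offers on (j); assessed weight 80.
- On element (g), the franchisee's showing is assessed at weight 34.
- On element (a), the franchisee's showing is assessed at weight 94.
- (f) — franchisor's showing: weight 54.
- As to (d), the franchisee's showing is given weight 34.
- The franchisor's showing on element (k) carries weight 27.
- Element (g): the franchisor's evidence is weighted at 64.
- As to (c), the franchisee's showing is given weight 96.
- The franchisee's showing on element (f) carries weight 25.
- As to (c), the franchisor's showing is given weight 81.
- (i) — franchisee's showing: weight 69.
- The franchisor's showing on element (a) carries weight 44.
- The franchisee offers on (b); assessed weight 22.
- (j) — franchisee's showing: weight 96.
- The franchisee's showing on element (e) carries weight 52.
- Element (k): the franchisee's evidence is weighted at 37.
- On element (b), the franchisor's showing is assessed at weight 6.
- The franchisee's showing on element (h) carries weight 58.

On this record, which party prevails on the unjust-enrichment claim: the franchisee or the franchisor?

— Issue I —
Stage I.1 — burden on franchisee; standard: the balance of probabilities (weight is at least 50).
    (a): 94 − 44 = 50 ≥ 50 [met]
  All elements met. The franchisee retains the burden for Stage I.2.
Stage I.2 — burden on franchisee; standard: any credible evidence (weight is at least 16).
    (b): 22 − 6 = 16 ≥ 16 [met]
    (c): 96 − 81 = 15 < 16 [not met]
  The franchisee does not carry Stage I.2.
So the franchisor prevails on this issue.
— Issue II —
Stage II.1 (franchisee, the preponderance of the evidence, weight is at least 52): (d) 34 < 52 — fails; (e) net 52−10=42 < 52 — fails.
  Stage II.1 not carried; the franchisee fails its burden.
The analysis ends at Stage II.1; the franchisor prevails on this issue.
— Issue III —
Stage III.1 — burden on franchisee; standard: a more-likely-than-not showing (weight is at least 49).
    (h): 58 ≥ 49 [met]
    (i): 69 − 7 = 62 ≥ 49 [met]
  Stage III.1 carried; the burden remains with the franchisee.
Stage III.2 — burden on franchisee; standard: a prima facie showing (weight is at least 10).
    (j): 96 − 80 = 16 ≥ 10 [met]
    (k): 37 − 27 = 10 ≥ 10 [met]
  The franchisee carries the last stage.
Every stage carried; the franchisee prevails on this issue.
Per-issue: Issue I → franchisor; Issue II → franchisor; Issue III → franchisee. The franchisee must prevail on a majority of issues; overall, the franchisor prevails.

franchisor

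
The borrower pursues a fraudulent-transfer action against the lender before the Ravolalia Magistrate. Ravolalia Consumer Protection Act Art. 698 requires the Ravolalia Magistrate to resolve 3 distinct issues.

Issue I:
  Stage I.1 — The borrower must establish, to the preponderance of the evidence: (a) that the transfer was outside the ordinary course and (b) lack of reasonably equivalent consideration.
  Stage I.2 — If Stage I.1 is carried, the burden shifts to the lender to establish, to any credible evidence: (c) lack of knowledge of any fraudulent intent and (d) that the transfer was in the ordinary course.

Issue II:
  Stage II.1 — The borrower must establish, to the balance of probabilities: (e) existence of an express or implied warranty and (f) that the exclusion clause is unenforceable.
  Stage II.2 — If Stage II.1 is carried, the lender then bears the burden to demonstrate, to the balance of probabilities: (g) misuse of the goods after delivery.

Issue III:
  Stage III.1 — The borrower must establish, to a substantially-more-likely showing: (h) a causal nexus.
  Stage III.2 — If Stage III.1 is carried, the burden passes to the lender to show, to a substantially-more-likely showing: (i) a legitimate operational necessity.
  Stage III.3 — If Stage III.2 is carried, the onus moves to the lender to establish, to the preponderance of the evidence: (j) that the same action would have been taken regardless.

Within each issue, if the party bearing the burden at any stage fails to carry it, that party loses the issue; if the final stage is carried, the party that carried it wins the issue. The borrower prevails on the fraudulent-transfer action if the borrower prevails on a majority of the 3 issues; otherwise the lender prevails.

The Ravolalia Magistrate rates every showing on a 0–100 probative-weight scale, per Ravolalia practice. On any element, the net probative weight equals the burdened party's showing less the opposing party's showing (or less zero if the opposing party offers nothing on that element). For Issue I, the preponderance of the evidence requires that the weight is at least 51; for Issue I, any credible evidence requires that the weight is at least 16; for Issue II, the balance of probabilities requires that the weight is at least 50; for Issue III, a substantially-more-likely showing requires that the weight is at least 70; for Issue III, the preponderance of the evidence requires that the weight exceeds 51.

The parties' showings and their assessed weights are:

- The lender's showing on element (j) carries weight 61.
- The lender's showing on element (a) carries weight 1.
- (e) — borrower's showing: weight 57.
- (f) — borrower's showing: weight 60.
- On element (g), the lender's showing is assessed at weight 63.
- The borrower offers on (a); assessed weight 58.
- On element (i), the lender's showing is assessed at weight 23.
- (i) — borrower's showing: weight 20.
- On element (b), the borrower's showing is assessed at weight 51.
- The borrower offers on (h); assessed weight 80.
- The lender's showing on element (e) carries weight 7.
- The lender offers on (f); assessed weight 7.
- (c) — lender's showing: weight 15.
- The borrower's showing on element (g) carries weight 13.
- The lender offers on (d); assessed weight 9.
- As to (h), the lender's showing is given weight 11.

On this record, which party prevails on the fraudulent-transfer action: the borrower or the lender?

lender

— Issue I —
Stage I.1 (borrower, the preponderance of the evidence, weight is at least 51): (a) net 58−1=57 ≥ 51 — meets; (b) 51 ≥ 51 — meets.
  Stage I.1 is satisfied; the onus moves to the lender.
Stage I.2 (lender, any credible evidence, weight is at least 16): (c) 15 < 16 — fails; (d) 9 < 16 — fails.
  Stage I.2 not carried; the lender fails its burden.
The analysis ends at Stage I.2; the borrower prevails on this issue.
— Issue II —
At Stage II.1 the borrower must meet the balance of probabilities (weight is at least 50): on (e) the weight is 57 less the opposing 7 gives net 50, which does reach 50, so (e) meets the standard; on (f) the weight is 60 less the opposing 7 gives net 53, which does reach 50, so (f) meets the standard.
  Stage II.1 carried; the burden shifts to the lender.
At Stage II.2 the lender must meet the balance of probabilities (weight is at least 50): on (g) the weight is 63 less the opposing 13 gives net 50, which does reach 50, so (g) meets the standard.
  Stage II.2 carried; the final stage is satisfied.
Every stage carried; the lender prevails on this issue.
— Issue III —
Stage III.1 (borrower, a substantially-more-likely showing, weight is at least 70): (h) net 80−11=69 < 70 — fails.
  Not every element is met, so the borrower fails to carry Stage III.1.
So the lender prevails on this issue.
Per-issue: Issue I → borrower; Issue II → lender; Issue III → lender. The borrower must prevail on a majority of issues; overall, the lender prevails.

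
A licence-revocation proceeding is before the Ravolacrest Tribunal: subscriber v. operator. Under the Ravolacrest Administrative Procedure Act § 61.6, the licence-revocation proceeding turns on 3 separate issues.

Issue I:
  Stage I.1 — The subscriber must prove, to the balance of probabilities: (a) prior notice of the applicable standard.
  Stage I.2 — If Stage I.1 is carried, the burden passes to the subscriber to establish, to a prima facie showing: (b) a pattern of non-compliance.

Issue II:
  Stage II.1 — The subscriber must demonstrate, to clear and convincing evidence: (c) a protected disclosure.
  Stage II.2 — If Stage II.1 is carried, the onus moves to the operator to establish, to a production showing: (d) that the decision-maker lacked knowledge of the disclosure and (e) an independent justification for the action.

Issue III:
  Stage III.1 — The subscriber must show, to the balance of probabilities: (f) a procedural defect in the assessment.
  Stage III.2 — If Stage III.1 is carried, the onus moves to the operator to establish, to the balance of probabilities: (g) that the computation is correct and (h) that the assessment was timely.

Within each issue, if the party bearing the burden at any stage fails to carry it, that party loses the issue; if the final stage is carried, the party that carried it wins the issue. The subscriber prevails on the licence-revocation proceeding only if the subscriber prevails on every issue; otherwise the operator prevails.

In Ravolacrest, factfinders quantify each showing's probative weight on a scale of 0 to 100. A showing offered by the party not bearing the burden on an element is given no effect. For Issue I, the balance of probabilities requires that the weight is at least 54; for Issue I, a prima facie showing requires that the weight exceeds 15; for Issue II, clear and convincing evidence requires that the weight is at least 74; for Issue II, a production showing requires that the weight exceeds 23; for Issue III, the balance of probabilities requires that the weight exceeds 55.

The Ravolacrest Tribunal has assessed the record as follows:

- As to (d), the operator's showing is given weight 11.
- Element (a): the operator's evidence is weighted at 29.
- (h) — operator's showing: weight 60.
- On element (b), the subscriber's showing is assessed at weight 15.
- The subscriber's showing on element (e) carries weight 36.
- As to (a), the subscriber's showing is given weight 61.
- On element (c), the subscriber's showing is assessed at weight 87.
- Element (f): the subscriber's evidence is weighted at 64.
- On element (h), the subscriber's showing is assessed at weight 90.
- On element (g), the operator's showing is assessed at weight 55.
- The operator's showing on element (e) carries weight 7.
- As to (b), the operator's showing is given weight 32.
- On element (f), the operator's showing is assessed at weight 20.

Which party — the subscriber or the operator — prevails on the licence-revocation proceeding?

operator

— Issue I —
Stage I.1 — burden on subscriber; standard: the balance of probabilities (weight is at least 54).
    (a): 61 (operator's 29 disregarded) ≥ 54 [met]
  Stage I.1 is satisfied; the subscriber continues to bear the burden.
Stage I.2 — burden on subscriber; standard: a prima facie showing (weight exceeds 15).
    (b): 15 (operator's 32 disregarded) ≤ 15 [not met]
  Not every element is met, so the subscriber fails to carry Stage I.2.
The operator prevails on this issue.
— Issue II —
Stage II.1 — burden on subscriber; standard: clear and convincing evidence (weight is at least 74).
    (c): 87 ≥ 74 [met]
  Stage II.1 carried; the burden shifts to the operator.
Stage II.2 — burden on operator; standard: a production showing (weight exceeds 23).
    (d): 11 ≤ 23 [not met]
    (e): 7 (subscriber's 36 disregarded) ≤ 23 [not met]
  The operator does not carry Stage II.2.
The subscriber prevails on this issue.
— Issue III —
Stage III.1 (subscriber, the balance of probabilities, weight exceeds 55): (f) 64 (operator's 20 disregarded) > 55 — meets.
  Stage III.1 is satisfied; the onus moves to the operator.
Stage III.2 (operator, the balance of probabilities, weight exceeds 55): (g) 55 ≤ 55 — fails; (h) 60 (subscriber's 90 disregarded) > 55 — meets.
  The operator does not carry Stage III.2.
So the subscriber prevails on this issue.
Per-issue: Issue I → operator; Issue II → subscriber; Issue III → subscriber. The subscriber must prevail on every issue; overall, the operator prevails.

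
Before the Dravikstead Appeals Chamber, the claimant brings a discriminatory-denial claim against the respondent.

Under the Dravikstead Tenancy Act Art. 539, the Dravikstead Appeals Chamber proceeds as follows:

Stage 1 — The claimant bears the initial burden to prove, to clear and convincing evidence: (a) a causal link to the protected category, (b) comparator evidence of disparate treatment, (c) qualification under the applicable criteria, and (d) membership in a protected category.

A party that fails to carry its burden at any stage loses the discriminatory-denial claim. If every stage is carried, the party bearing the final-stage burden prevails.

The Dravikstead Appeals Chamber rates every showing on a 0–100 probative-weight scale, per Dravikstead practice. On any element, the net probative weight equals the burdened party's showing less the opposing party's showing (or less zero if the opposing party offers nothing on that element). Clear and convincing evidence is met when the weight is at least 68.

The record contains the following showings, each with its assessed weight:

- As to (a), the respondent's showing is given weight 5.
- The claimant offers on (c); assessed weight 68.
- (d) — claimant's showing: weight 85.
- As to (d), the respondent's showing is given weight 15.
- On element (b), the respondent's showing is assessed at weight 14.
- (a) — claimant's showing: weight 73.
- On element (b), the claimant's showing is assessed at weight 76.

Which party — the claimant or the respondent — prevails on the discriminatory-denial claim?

respondent

Stage 1 (claimant, clear and convincing evidence, weight is at least 68): (a) net 73−5=68 ≥ 68 — meets; (b) net 76−14=62 < 68 — fails; (c) 68 ≥ 68 — meets; (d) net 85−15=70 ≥ 68 — meets.
  The claimant does not carry Stage 1.
The analysis ends at Stage 1; the respondent prevails.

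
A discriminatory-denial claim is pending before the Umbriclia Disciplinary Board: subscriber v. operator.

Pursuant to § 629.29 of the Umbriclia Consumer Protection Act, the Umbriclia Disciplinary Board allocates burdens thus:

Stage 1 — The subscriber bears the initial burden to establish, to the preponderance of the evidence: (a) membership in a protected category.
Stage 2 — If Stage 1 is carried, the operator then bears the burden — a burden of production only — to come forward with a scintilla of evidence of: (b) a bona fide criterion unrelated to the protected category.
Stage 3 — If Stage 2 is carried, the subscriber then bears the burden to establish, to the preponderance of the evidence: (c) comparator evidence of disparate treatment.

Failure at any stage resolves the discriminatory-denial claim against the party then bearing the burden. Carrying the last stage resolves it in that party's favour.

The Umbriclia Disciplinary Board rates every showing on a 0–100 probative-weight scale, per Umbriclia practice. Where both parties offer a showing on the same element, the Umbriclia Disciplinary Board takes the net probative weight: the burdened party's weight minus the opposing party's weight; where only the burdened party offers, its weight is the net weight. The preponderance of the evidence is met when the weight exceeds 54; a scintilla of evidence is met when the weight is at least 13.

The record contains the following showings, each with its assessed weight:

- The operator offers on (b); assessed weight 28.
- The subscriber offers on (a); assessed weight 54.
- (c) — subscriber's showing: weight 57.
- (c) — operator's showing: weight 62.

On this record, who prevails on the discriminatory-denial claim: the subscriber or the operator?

operator

At Stage 1 the subscriber must meet the preponderance of the evidence (weight exceeds 54): on (a) the weight is 54, which does not exceed 54, so (a) does not meet the standard.
  Stage 1 not carried; the subscriber fails its burden.
The operator prevails.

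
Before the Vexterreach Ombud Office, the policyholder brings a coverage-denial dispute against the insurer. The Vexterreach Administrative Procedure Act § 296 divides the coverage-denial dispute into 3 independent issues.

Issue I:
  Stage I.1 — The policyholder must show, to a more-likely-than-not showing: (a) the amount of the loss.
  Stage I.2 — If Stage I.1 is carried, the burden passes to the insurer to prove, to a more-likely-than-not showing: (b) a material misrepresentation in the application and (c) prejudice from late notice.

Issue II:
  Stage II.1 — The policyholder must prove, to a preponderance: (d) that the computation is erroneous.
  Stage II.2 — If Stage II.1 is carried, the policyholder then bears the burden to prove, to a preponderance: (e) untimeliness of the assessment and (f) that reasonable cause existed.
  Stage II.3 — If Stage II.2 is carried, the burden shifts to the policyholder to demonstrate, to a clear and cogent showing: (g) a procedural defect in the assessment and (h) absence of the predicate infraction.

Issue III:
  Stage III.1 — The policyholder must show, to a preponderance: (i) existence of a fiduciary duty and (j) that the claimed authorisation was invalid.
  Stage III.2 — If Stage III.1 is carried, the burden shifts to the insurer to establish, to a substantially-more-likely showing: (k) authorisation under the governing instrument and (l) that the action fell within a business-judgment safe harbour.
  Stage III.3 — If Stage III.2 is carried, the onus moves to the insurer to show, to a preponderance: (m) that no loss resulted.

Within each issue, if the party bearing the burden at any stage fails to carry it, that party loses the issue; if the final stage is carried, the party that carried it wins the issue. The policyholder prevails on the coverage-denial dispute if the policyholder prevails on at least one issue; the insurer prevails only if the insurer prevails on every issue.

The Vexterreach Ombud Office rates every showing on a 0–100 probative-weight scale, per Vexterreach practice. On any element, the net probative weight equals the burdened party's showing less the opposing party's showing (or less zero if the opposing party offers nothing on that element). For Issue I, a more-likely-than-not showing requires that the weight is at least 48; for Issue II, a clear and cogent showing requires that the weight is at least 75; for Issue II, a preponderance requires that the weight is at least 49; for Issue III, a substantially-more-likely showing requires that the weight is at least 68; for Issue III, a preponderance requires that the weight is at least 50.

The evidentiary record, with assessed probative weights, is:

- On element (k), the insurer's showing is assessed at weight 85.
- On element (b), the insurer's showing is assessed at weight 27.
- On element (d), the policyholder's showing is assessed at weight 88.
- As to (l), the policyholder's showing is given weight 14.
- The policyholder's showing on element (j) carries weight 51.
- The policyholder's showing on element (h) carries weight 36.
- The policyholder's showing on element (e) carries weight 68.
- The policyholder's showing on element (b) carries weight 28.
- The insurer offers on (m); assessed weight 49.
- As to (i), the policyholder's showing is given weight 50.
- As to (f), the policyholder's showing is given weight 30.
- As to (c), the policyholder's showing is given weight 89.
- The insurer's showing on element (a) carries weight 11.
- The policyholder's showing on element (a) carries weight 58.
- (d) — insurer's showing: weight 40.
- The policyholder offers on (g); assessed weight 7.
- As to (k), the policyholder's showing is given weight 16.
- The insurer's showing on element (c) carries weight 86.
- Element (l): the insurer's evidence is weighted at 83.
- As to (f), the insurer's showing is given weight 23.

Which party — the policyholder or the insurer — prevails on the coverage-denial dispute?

policyholder

— Issue I —
At Stage I.1 the policyholder must meet a more-likely-than-not showing (weight is at least 48): on (a) the weight is 58 less the opposing 11 gives net 47, which does not reach 48, so (a) does not meet the standard.
  Not every element is met, so the policyholder fails to carry Stage I.1.
The analysis ends at Stage I.1; the insurer prevails on this issue.
— Issue II —
At Stage II.1 the policyholder must meet a preponderance (weight is at least 49): on (d) the weight is 88 less the opposing 40 gives net 48, < 49, so (d) does not meet the standard.
  The policyholder does not carry Stage II.1.
The analysis ends at Stage II.1; the insurer prevails on this issue.
— Issue III —
Stage III.1 (policyholder, a preponderance, weight is at least 50): (i) 50 ≥ 50 — meets; (j) 51 ≥ 50 — meets.
  All elements met. The burden passes to the insurer.
Stage III.2 (insurer, a substantially-more-likely showing, weight is at least 68): (k) net 85−16=69 ≥ 68 — meets; (l) net 83−14=69 ≥ 68 — meets.
  All elements met. The insurer retains the burden for Stage III.3.
Stage III.3 (insurer, a preponderance, weight is at least 50): (m) 49 < 50 — fails.
  Stage III.3 not carried; the insurer fails its burden.
The analysis ends at Stage III.3; the policyholder prevails on this issue.
Per-issue: Issue I → insurer; Issue II → insurer; Issue III → policyholder. The policyholder must prevail on at least one issue; overall, the policyholder prevails.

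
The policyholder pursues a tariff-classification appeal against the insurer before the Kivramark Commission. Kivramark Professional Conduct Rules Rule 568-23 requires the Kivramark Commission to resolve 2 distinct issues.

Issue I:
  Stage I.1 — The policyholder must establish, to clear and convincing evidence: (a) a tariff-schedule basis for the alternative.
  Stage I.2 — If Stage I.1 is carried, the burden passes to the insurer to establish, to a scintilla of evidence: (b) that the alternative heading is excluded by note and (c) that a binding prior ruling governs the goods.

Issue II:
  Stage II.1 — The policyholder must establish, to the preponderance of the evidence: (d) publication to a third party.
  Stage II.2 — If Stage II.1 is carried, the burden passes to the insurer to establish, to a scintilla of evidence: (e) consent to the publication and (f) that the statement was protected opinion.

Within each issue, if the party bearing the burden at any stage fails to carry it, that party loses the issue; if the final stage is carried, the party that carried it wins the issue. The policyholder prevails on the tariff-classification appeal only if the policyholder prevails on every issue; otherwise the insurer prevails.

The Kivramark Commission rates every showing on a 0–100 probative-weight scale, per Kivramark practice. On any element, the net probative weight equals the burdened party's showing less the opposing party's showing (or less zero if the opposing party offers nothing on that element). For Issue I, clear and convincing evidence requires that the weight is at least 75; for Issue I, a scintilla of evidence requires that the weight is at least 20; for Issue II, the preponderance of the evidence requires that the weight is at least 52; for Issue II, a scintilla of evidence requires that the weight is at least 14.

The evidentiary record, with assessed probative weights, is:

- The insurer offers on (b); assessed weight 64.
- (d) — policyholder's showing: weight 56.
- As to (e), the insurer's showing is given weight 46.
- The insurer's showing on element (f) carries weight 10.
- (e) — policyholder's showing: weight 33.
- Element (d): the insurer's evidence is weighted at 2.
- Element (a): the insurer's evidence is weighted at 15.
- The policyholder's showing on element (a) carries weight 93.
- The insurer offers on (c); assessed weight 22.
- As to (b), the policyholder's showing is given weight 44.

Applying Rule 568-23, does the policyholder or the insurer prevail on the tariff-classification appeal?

— Issue I —
At Stage I.1 the policyholder must meet clear and convincing evidence (weight is at least 75): on (a) the weight is 93 less the opposing 15 gives net 78, which does reach 75, so (a) meets the standard.
  Stage I.1 is satisfied; the onus moves to the insurer.
At Stage I.2 the insurer must meet a scintilla of evidence (weight is at least 20): on (b) the weight is 64 less the opposing 44 gives net 20, which does reach 20, so (b) meets the standard; on (c) the weight is 22, which does reach 20, so (c) meets the standard.
  All elements met at the final stage.
Every stage carried; the insurer prevails on this issue.
— Issue II —
Stage II.1 (policyholder, the preponderance of the evidence, weight is at least 52): (d) net 56−2=54 ≥ 52 — meets.
  The policyholder carries Stage II.1; the insurer now bears the burden.
Stage II.2 (insurer, a scintilla of evidence, weight is at least 14): (e) net 46−33=13 < 14 — fails; (f) 10 < 14 — fails.
  The insurer does not carry Stage II.2.
The analysis ends at Stage II.2; the policyholder prevails on this issue.
Per-issue: Issue I → insurer; Issue II → policyholder. The policyholder must prevail on every issue; overall, the insurer prevails.

insurer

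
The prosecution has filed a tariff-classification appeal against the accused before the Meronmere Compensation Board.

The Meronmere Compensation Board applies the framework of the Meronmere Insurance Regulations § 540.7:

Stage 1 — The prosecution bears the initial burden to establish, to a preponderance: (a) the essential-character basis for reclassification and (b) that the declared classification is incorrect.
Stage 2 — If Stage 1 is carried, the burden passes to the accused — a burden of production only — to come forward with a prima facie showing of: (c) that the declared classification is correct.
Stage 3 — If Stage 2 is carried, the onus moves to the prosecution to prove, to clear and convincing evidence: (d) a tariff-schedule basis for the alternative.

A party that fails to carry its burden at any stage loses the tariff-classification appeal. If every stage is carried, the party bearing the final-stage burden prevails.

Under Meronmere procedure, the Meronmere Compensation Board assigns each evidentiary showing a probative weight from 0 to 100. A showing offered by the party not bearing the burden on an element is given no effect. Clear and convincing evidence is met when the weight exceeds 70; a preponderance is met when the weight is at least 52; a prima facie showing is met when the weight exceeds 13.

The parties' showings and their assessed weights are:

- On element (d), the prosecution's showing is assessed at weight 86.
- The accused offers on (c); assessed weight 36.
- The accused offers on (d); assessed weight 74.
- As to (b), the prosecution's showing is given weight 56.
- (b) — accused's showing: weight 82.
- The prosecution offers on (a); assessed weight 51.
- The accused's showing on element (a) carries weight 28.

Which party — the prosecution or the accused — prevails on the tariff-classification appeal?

accused

At Stage 1 the prosecution must meet a preponderance (weight is at least 52): on (a) the weight is 51 (the accused's 28 is given no effect), which does not reach 52, so (a) does not meet the standard; on (b) the weight is 56 (the accused's 82 is given no effect), which does reach 52, so (b) meets the standard.
  The prosecution does not carry Stage 1.
The analysis ends at Stage 1; the accused prevails.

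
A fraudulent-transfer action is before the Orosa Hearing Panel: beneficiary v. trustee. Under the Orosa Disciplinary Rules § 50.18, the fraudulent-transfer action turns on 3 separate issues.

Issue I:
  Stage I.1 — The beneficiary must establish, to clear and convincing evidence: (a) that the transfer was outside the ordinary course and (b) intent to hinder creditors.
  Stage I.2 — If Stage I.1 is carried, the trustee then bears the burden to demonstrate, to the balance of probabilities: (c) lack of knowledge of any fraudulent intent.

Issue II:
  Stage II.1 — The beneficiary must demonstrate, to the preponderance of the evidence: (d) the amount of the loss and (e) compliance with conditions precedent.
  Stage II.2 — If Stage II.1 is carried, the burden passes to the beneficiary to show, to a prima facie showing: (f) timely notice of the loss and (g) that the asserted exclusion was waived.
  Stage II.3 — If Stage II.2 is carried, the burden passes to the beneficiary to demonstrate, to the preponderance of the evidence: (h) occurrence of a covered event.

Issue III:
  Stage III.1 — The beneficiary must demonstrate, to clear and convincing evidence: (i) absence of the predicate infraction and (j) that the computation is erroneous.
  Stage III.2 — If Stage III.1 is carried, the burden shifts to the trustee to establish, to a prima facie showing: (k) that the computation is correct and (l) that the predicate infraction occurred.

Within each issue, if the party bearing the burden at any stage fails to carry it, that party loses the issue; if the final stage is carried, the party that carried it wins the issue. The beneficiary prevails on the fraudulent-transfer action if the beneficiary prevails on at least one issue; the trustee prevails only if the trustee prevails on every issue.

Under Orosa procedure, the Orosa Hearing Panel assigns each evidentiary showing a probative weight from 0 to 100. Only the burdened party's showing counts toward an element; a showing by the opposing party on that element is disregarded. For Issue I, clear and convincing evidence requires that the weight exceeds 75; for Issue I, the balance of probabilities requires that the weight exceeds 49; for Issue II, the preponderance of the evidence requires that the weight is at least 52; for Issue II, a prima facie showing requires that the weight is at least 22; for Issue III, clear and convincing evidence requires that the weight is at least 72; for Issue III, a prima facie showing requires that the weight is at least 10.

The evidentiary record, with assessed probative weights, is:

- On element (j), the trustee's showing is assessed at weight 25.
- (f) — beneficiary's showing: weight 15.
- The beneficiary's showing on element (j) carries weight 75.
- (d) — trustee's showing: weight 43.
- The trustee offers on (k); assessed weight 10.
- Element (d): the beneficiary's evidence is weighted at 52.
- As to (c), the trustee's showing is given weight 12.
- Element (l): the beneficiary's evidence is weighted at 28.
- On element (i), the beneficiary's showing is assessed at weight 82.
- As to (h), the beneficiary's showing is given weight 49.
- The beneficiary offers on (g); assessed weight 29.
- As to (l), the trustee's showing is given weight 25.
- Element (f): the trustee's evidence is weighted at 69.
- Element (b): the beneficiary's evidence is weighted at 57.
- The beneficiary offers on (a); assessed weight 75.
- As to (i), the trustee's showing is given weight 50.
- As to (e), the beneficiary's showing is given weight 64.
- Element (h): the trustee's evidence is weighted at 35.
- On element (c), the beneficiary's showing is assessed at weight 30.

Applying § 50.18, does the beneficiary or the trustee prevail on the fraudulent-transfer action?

trustee

— Issue I —
At Stage I.1 the beneficiary must meet clear and convincing evidence (weight exceeds 75): on (a) the weight is 75, which does not exceed 75, so (a) does not meet the standard; on (b) the weight is 57, ≤ 75, so (b) does not meet the standard.
  The beneficiary does not carry Stage I.1.
The analysis ends at Stage I.1; the trustee prevails on this issue.
— Issue II —
At Stage II.1 the beneficiary must meet the preponderance of the evidence (weight is at least 52): on (d) the weight is 52 (the trustee's 43 is given no effect), which does reach 52, so (d) meets the standard; on (e) the weight is 64, ≥ 52, so (e) meets the standard.
  Stage II.1 is satisfied; the beneficiary continues to bear the burden.
At Stage II.2 the beneficiary must meet a prima facie showing (weight is at least 22): on (f) the weight is 15 (the trustee's 69 is given no effect), which does not reach 22, so (f) does not meet the standard; on (g) the weight is 29, which does reach 22, so (g) meets the standard.
  The beneficiary does not carry Stage II.2.
The trustee prevails on this issue.
— Issue III —
At Stage III.1 the beneficiary must meet clear and convincing evidence (weight is at least 72): on (i) the weight is 82 (the trustee's 50 is given no effect), which does reach 72, so (i) meets the standard; on (j) the weight is 75 (the trustee's 25 is given no effect), which does reach 72, so (j) meets the standard.
  Stage III.1 carried; the burden shifts to the trustee.
At Stage III.2 the trustee must meet a prima facie showing (weight is at least 10): on (k) the weight is 10, which does reach 10, so (k) meets the standard; on (l) the weight is 25 (the beneficiary's 28 is given no effect), ≥ 10, so (l) meets the standard.
  All elements met at the final stage.
Every stage carried; the trustee prevails on this issue.
Per-issue: Issue I → trustee; Issue II → trustee; Issue III → trustee. The beneficiary must prevail on at least one issue; overall, the trustee prevails.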